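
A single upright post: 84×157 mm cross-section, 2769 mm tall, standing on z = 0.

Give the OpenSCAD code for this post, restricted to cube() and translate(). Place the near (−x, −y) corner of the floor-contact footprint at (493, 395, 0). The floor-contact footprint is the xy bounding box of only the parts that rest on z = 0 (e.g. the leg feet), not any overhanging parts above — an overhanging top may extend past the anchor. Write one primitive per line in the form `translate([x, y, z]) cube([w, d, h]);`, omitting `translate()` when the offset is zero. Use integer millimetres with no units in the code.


translate([493, 395, 0]) cube([84, 157, 2769]);


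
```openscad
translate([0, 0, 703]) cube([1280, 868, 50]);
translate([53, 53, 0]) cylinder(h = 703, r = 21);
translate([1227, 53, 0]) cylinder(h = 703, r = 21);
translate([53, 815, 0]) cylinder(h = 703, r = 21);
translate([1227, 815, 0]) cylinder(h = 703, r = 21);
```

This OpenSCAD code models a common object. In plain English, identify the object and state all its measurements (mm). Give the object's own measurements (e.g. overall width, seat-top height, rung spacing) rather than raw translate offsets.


A table: top 1280 mm (x) × 868 mm (y), 50 mm thick, upper face at z = 753 mm, on four round legs of 42 mm diameter, each leg's bounding box inset 32 mm from the nearest pair of top edges from z = 0 to the bottom of the top.


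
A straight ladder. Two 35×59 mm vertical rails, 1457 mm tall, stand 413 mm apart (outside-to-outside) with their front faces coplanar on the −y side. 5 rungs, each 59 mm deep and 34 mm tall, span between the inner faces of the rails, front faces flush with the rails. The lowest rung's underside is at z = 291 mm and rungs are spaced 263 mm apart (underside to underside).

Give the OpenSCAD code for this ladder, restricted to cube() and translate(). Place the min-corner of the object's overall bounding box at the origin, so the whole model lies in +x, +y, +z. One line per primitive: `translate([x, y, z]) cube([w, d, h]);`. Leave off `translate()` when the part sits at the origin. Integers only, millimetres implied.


// rung span = 413 - 2*35 = 343
// rung[k] z = 291 + k*263
cube([35, 59, 1457]);
translate([378, 0, 0]) cube([35, 59, 1457]);
translate([35, 0, 291]) cube([343, 59, 34]);
translate([35, 0, 554]) cube([343, 59, 34]);
translate([35, 0, 817]) cube([343, 59, 34]);
translate([35, 0, 1080]) cube([343, 59, 34]);
translate([35, 0, 1343]) cube([343, 59, 34]);


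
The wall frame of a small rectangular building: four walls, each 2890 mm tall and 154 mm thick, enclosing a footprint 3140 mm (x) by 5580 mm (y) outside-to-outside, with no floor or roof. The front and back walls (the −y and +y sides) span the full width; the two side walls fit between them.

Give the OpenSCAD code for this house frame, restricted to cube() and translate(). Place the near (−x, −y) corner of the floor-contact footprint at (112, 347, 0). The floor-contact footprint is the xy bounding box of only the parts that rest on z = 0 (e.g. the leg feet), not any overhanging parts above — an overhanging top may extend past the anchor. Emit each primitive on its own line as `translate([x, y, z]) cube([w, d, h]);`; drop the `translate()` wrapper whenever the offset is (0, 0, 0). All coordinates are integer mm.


translate([112, 347, 0]) cube([3140, 154, 2890]);
translate([112, 5773, 0]) cube([3140, 154, 2890]);
translate([112, 501, 0]) cube([154, 5272, 2890]);
translate([3098, 501, 0]) cube([154, 5272, 2890]);


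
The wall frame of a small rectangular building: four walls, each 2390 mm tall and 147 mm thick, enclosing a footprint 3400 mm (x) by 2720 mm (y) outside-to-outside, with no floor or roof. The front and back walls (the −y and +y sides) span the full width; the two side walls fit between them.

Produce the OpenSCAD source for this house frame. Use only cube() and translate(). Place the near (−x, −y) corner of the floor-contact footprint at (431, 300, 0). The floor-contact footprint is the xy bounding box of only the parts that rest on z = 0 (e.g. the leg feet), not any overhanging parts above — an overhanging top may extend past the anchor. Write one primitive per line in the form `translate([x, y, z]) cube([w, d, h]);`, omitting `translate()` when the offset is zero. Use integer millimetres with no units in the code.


translate([431, 300, 0]) cube([3400, 147, 2390]);
translate([431, 2873, 0]) cube([3400, 147, 2390]);
translate([431, 447, 0]) cube([147, 2426, 2390]);
translate([3684, 447, 0]) cube([147, 2426, 2390]);


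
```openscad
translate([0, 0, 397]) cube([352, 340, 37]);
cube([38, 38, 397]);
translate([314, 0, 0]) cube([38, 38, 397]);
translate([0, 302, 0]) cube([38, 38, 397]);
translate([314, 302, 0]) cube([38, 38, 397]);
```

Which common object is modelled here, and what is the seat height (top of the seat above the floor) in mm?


A stool. The seat height is 434 mm.

A 352×340×37 slab at z = 397 on four corner posts — a stool. The seat top is 397 + 37 = 434 mm.


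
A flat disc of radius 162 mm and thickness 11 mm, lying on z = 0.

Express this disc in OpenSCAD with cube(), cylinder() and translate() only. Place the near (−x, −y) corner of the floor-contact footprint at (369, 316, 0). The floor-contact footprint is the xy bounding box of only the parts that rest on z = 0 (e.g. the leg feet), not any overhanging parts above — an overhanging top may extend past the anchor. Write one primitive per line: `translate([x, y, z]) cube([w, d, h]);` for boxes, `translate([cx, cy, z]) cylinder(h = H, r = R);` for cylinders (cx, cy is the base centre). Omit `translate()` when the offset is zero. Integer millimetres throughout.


translate([531, 478, 0]) cylinder(h = 11, r = 162);


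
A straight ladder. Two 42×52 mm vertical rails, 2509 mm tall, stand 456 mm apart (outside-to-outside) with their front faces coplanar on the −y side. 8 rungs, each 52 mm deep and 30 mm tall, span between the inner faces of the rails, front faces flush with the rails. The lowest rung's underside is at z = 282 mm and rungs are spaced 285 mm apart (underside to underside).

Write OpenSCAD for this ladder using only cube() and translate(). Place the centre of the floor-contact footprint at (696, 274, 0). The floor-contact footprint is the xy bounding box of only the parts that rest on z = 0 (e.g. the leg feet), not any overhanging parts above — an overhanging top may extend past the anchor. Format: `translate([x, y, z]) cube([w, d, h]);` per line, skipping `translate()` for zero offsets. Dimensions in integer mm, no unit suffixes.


translate([468, 248, 0]) cube([42, 52, 2509]);
translate([882, 248, 0]) cube([42, 52, 2509]);
translate([510, 248, 282]) cube([372, 52, 30]);
translate([510, 248, 567]) cube([372, 52, 30]);
translate([510, 248, 852]) cube([372, 52, 30]);
translate([510, 248, 1137]) cube([372, 52, 30]);
translate([510, 248, 1422]) cube([372, 52, 30]);
translate([510, 248, 1707]) cube([372, 52, 30]);
translate([510, 248, 1992]) cube([372, 52, 30]);
translate([510, 248, 2277]) cube([372, 52, 30]);


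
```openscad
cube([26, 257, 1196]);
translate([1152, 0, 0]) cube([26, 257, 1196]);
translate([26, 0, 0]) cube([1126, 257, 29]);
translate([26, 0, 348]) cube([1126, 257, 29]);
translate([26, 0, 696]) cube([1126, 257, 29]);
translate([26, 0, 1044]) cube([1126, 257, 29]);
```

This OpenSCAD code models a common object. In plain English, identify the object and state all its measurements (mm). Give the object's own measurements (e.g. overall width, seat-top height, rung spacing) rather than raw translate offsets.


An open bookshelf. Two side panels, each 26 mm thick, 257 mm deep and 1196 mm tall, stand 1178 mm apart (outside-to-outside). Between them sit 4 shelves, each 29 mm thick and 257 mm deep, spanning the full gap between the sides. The bottom shelf rests on the floor (its underside at z = 0) and the clear gap between one shelf's top and the next shelf's underside is 319 mm.


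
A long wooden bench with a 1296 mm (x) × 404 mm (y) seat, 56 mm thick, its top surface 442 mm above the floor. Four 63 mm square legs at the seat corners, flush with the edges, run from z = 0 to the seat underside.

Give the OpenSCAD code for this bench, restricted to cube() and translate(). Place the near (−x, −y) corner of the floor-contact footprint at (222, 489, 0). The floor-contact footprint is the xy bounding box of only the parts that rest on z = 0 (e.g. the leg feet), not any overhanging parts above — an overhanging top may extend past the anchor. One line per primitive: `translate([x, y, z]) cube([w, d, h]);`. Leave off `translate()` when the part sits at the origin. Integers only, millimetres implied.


translate([222, 489, 386]) cube([1296, 404, 56]);
translate([222, 489, 0]) cube([63, 63, 386]);
translate([222, 830, 0]) cube([63, 63, 386]);
translate([1455, 489, 0]) cube([63, 63, 386]);
translate([1455, 830, 0]) cube([63, 63, 386]);


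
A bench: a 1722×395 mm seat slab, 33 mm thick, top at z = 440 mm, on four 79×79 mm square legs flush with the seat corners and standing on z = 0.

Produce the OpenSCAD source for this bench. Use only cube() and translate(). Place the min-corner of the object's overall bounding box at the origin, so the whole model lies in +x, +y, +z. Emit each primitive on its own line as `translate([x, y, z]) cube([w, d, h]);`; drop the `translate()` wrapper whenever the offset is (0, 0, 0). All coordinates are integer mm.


translate([0, 0, 407]) cube([1722, 395, 33]);
cube([79, 79, 407]);
translate([0, 316, 0]) cube([79, 79, 407]);
translate([1643, 0, 0]) cube([79, 79, 407]);
translate([1643, 316, 0]) cube([79, 79, 407]);


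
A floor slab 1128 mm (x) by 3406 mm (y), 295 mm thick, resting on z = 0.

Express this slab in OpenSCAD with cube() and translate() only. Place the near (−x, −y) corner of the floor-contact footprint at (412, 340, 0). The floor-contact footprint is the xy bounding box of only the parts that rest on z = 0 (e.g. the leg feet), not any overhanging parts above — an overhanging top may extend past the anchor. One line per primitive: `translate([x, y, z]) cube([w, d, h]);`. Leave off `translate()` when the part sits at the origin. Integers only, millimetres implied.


translate([412, 340, 0]) cube([1128, 3406, 295]);


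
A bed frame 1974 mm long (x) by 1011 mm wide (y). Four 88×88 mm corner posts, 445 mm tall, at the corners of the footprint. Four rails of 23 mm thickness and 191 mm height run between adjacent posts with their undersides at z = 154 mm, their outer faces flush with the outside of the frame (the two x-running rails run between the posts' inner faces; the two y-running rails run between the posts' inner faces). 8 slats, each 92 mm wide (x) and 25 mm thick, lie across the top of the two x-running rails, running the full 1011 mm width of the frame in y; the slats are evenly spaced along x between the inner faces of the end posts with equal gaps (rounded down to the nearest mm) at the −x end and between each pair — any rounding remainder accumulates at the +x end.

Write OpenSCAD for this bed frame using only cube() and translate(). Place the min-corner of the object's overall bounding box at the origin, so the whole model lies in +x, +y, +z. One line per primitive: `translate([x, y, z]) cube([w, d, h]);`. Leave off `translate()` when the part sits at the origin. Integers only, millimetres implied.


cube([88, 88, 445]);
translate([0, 923, 0]) cube([88, 88, 445]);
translate([1886, 0, 0]) cube([88, 88, 445]);
translate([1886, 923, 0]) cube([88, 88, 445]);
translate([88, 0, 154]) cube([1798, 23, 191]);
translate([88, 988, 154]) cube([1798, 23, 191]);
translate([0, 88, 154]) cube([23, 835, 191]);
translate([1951, 88, 154]) cube([23, 835, 191]);
translate([206, 0, 345]) cube([92, 1011, 25]);
translate([416, 0, 345]) cube([92, 1011, 25]);
translate([626, 0, 345]) cube([92, 1011, 25]);
translate([836, 0, 345]) cube([92, 1011, 25]);
translate([1046, 0, 345]) cube([92, 1011, 25]);
translate([1256, 0, 345]) cube([92, 1011, 25]);
translate([1466, 0, 345]) cube([92, 1011, 25]);
translate([1676, 0, 345]) cube([92, 1011, 25]);


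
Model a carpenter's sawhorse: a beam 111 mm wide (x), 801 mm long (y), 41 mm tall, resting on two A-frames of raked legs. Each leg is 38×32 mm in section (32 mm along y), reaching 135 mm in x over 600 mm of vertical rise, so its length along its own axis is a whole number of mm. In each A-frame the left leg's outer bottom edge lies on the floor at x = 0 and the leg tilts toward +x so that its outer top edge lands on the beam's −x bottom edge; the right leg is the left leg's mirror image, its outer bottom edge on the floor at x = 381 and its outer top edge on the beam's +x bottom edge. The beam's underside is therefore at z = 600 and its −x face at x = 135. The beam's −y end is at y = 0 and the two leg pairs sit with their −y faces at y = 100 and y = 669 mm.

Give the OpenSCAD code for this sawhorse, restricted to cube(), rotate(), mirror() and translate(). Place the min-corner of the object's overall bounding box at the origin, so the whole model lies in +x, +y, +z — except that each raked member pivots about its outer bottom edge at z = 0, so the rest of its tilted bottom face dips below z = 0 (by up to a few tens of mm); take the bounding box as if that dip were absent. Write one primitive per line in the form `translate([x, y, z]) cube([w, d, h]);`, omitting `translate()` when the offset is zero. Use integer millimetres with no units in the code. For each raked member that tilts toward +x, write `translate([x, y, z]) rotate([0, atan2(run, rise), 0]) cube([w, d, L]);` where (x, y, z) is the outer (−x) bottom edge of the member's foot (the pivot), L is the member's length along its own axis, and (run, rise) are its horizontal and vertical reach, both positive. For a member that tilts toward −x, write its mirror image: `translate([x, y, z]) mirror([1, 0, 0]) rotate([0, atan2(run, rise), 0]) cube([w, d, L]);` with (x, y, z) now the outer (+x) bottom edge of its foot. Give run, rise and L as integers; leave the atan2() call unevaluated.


translate([135, 0, 600]) cube([111, 801, 41]);
translate([0, 100, 0]) rotate([0, atan2(135, 600), 0]) cube([38, 32, 615]);
translate([381, 100, 0]) mirror([1, 0, 0]) rotate([0, atan2(135, 600), 0]) cube([38, 32, 615]);
translate([0, 669, 0]) rotate([0, atan2(135, 600), 0]) cube([38, 32, 615]);
translate([381, 669, 0]) mirror([1, 0, 0]) rotate([0, atan2(135, 600), 0]) cube([38, 32, 615]);


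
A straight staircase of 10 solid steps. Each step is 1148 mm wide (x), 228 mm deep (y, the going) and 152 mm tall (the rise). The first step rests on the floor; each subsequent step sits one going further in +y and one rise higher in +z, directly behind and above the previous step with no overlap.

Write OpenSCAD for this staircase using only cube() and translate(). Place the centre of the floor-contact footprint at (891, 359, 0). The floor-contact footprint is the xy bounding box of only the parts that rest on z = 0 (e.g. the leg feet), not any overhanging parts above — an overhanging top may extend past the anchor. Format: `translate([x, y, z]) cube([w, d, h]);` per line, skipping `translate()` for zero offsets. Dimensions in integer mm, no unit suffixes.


translate([317, 245, 0]) cube([1148, 228, 152]);
translate([317, 473, 152]) cube([1148, 228, 152]);
translate([317, 701, 304]) cube([1148, 228, 152]);
translate([317, 929, 456]) cube([1148, 228, 152]);
translate([317, 1157, 608]) cube([1148, 228, 152]);
translate([317, 1385, 760]) cube([1148, 228, 152]);
translate([317, 1613, 912]) cube([1148, 228, 152]);
translate([317, 1841, 1064]) cube([1148, 228, 152]);
translate([317, 2069, 1216]) cube([1148, 228, 152]);
translate([317, 2297, 1368]) cube([1148, 228, 152]);


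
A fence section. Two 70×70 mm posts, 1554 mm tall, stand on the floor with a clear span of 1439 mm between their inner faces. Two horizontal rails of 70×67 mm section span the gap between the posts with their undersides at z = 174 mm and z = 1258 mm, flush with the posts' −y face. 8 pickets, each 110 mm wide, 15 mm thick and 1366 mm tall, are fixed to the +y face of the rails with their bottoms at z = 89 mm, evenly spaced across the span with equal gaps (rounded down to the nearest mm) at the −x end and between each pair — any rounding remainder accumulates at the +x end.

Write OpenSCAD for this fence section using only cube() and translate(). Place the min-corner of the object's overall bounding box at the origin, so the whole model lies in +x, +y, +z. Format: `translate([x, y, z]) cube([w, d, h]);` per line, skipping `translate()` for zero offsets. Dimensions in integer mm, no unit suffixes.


cube([70, 70, 1554]);
translate([1509, 0, 0]) cube([70, 70, 1554]);
translate([70, 0, 174]) cube([1439, 70, 67]);
translate([70, 0, 1258]) cube([1439, 70, 67]);
translate([132, 70, 89]) cube([110, 15, 1366]);
translate([304, 70, 89]) cube([110, 15, 1366]);
translate([476, 70, 89]) cube([110, 15, 1366]);
translate([648, 70, 89]) cube([110, 15, 1366]);
translate([820, 70, 89]) cube([110, 15, 1366]);
translate([992, 70, 89]) cube([110, 15, 1366]);
translate([1164, 70, 89]) cube([110, 15, 1366]);
translate([1336, 70, 89]) cube([110, 15, 1366]);


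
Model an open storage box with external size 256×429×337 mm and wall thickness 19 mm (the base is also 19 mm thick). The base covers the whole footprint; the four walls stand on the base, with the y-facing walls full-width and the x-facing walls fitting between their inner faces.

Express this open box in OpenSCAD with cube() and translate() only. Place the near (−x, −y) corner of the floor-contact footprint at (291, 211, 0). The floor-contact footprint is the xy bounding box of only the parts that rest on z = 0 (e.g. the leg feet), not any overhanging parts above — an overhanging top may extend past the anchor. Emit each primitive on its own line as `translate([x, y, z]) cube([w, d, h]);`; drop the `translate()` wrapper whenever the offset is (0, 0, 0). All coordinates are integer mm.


translate([291, 211, 0]) cube([256, 429, 19]);
translate([291, 211, 19]) cube([256, 19, 318]);
translate([291, 621, 19]) cube([256, 19, 318]);
translate([291, 230, 19]) cube([19, 391, 318]);
translate([528, 230, 19]) cube([19, 391, 318]);


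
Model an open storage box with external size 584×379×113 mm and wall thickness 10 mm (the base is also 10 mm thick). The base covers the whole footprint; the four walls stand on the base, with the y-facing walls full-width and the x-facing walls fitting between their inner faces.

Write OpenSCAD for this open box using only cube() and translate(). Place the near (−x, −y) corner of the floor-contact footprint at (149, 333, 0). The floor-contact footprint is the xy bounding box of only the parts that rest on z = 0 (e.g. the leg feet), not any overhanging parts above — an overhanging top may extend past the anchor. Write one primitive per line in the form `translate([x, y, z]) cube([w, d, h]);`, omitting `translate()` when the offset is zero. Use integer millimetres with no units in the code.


translate([149, 333, 0]) cube([584, 379, 10]);
translate([149, 333, 10]) cube([584, 10, 103]);
translate([149, 702, 10]) cube([584, 10, 103]);
translate([149, 343, 10]) cube([10, 359, 103]);
translate([723, 343, 10]) cube([10, 359, 103]);


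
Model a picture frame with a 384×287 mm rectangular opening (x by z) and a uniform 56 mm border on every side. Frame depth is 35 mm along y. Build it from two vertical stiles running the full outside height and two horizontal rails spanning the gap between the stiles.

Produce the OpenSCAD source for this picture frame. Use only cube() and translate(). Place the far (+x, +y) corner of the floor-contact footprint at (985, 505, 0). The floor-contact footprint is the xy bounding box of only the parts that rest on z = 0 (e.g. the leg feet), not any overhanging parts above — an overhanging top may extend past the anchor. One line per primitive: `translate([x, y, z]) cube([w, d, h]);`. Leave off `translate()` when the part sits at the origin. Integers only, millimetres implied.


translate([489, 470, 0]) cube([56, 35, 399]);
translate([929, 470, 0]) cube([56, 35, 399]);
translate([545, 470, 0]) cube([384, 35, 56]);
translate([545, 470, 343]) cube([384, 35, 56]);


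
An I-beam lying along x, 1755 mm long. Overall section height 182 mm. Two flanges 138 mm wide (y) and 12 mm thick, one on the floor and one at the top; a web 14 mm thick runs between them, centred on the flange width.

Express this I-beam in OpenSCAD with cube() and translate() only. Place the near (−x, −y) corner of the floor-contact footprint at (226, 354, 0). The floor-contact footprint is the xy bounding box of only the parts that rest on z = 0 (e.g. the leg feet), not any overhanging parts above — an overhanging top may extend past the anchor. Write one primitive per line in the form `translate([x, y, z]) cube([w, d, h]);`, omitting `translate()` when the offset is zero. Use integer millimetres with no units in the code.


translate([226, 354, 0]) cube([1755, 138, 12]);
translate([226, 416, 12]) cube([1755, 14, 158]);
translate([226, 354, 170]) cube([1755, 138, 12]);


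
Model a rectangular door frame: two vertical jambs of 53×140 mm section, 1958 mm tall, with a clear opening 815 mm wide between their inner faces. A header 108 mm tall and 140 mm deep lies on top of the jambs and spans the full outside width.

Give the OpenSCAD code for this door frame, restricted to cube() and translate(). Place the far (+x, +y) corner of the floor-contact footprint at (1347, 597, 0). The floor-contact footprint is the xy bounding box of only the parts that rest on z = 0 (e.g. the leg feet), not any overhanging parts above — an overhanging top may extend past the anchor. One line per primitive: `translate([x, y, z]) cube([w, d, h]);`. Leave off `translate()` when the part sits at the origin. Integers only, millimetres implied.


translate([426, 457, 0]) cube([53, 140, 1958]);
translate([1294, 457, 0]) cube([53, 140, 1958]);
translate([426, 457, 1958]) cube([921, 140, 108]);


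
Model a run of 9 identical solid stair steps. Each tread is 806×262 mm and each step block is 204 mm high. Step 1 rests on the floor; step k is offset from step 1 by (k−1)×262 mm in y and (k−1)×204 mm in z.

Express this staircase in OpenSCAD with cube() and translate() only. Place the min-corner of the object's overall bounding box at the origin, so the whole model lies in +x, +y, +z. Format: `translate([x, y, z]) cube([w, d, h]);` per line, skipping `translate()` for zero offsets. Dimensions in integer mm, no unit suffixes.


cube([806, 262, 204]);
translate([0, 262, 204]) cube([806, 262, 204]);
translate([0, 524, 408]) cube([806, 262, 204]);
translate([0, 786, 612]) cube([806, 262, 204]);
translate([0, 1048, 816]) cube([806, 262, 204]);
translate([0, 1310, 1020]) cube([806, 262, 204]);
translate([0, 1572, 1224]) cube([806, 262, 204]);
translate([0, 1834, 1428]) cube([806, 262, 204]);
translate([0, 2096, 1632]) cube([806, 262, 204]);


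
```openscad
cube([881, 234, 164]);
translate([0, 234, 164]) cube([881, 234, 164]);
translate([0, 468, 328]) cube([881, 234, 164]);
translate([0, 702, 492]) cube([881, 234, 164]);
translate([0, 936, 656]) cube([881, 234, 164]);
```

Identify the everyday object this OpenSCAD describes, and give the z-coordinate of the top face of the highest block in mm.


A staircase. The total rise is 820 mm.

5 identical blocks, each offset up and back from the previous — a staircase. Each step is 164 mm tall and there are 5 of them, so the total rise is 5 × 164 = 820 mm.


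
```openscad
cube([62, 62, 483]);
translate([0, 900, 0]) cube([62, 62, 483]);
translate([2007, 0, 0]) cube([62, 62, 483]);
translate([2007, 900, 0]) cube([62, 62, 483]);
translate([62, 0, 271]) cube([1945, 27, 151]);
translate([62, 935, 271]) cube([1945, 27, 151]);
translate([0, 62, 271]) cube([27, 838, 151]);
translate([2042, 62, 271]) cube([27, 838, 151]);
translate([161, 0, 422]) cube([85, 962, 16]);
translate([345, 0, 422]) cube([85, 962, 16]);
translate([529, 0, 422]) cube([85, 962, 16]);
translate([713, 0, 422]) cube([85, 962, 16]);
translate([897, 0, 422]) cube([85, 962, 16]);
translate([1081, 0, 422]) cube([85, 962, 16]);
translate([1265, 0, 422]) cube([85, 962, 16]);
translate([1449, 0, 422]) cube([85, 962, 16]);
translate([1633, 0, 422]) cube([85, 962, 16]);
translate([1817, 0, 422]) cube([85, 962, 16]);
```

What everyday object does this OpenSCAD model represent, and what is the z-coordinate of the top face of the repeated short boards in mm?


A bed frame. The slat-top height is 438 mm.

Four posts, four rails, and a row of slats — a bed frame. Slats sit on the rails at z = 271 + 151 = 422; with slat thickness 16, the top is 438 mm.


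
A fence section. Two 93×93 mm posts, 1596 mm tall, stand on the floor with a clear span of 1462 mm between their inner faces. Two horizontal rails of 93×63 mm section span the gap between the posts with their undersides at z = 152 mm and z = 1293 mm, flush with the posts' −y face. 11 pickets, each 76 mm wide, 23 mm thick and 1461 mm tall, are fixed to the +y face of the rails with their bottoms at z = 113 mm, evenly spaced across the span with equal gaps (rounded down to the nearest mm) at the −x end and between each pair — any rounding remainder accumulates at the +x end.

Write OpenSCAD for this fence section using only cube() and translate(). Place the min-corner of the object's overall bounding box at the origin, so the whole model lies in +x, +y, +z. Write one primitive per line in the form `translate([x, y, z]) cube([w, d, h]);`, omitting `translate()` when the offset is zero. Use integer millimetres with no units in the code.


cube([93, 93, 1596]);
translate([1555, 0, 0]) cube([93, 93, 1596]);
translate([93, 0, 152]) cube([1462, 93, 63]);
translate([93, 0, 1293]) cube([1462, 93, 63]);
translate([145, 93, 113]) cube([76, 23, 1461]);
translate([273, 93, 113]) cube([76, 23, 1461]);
translate([401, 93, 113]) cube([76, 23, 1461]);
translate([529, 93, 113]) cube([76, 23, 1461]);
translate([657, 93, 113]) cube([76, 23, 1461]);
translate([785, 93, 113]) cube([76, 23, 1461]);
translate([913, 93, 113]) cube([76, 23, 1461]);
translate([1041, 93, 113]) cube([76, 23, 1461]);
translate([1169, 93, 113]) cube([76, 23, 1461]);
translate([1297, 93, 113]) cube([76, 23, 1461]);
translate([1425, 93, 113]) cube([76, 23, 1461]);


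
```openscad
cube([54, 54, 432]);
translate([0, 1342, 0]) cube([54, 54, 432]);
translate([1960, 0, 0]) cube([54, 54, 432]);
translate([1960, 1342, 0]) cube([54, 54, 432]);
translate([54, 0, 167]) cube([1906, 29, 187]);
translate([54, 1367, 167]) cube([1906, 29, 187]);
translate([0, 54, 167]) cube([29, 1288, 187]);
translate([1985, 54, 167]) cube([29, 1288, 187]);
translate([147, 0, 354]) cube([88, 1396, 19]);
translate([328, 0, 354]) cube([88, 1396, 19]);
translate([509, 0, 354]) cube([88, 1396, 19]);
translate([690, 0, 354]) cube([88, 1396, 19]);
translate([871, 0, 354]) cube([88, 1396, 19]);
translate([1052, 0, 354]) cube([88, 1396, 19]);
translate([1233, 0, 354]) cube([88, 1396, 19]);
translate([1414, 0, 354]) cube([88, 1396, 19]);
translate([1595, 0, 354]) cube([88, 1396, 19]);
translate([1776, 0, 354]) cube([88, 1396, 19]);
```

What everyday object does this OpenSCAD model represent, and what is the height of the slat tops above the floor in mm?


A bed frame. The slat-top height is 373 mm.

Four posts, four rails, and a row of slats — a bed frame. Slats sit on the rails at z = 167 + 187 = 354; with slat thickness 19, the top is 373 mm.


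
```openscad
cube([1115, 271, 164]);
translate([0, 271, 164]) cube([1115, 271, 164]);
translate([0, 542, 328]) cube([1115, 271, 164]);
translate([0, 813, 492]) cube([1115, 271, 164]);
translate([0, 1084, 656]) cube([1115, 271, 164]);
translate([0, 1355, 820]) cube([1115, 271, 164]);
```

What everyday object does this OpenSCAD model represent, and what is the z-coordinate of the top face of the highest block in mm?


A staircase. The total rise is 984 mm.

6 identical blocks, each offset up and back from the previous — a staircase. Each step is 164 mm tall and there are 6 of them, so the total rise is 6 × 164 = 984 mm.


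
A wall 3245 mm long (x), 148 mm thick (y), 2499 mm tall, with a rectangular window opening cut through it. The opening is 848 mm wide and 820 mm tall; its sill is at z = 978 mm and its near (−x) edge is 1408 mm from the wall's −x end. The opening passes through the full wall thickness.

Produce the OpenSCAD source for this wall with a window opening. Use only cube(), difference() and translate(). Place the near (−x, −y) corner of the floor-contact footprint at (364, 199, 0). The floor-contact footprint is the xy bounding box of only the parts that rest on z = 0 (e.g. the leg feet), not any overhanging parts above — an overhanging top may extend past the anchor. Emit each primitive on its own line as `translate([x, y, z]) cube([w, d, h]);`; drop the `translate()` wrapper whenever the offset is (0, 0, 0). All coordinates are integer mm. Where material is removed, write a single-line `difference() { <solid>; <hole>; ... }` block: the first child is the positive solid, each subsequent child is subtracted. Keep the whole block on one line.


difference() { translate([364, 199, 0]) cube([3245, 148, 2499]); translate([1772, 199, 978]) cube([848, 148, 820]); }


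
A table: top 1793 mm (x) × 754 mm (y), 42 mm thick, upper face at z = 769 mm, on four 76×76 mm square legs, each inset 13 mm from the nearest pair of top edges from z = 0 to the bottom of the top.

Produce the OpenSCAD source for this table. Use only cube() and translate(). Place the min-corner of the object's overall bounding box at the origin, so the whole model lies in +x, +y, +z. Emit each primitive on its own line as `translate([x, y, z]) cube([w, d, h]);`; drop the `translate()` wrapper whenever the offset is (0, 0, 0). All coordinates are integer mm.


translate([0, 0, 727]) cube([1793, 754, 42]);
translate([13, 13, 0]) cube([76, 76, 727]);
translate([1704, 13, 0]) cube([76, 76, 727]);
translate([13, 665, 0]) cube([76, 76, 727]);
translate([1704, 665, 0]) cube([76, 76, 727]);


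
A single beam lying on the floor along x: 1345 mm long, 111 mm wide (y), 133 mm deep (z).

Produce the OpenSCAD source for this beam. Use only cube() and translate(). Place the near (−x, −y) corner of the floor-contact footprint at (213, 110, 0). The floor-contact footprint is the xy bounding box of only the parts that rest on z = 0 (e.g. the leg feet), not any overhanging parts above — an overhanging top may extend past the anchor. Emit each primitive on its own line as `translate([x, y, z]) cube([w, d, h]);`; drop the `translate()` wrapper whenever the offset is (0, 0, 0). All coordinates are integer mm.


translate([213, 110, 0]) cube([1345, 111, 133]);


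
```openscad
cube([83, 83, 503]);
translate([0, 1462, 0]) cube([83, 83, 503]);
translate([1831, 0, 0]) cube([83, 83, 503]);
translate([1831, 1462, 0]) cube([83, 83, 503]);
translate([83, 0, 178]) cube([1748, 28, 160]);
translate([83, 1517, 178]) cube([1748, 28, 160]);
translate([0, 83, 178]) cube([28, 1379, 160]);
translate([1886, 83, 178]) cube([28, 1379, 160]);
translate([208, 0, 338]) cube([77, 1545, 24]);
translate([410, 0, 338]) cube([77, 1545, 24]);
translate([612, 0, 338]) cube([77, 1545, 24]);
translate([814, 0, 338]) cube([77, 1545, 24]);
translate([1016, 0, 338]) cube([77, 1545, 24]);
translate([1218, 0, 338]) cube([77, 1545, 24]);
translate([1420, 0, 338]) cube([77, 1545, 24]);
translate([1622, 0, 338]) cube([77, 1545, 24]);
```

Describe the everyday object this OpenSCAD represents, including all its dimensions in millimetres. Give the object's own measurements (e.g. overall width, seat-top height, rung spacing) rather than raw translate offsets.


A bed frame 1914 mm long (x) by 1545 mm wide (y). Four 83×83 mm corner posts, 503 mm tall, at the corners of the footprint. Four rails of 28 mm thickness and 160 mm height run between adjacent posts with their undersides at z = 178 mm, their outer faces flush with the outside of the frame (the two x-running rails run between the posts' inner faces; the two y-running rails run between the posts' inner faces). 8 slats, each 77 mm wide (x) and 24 mm thick, lie across the top of the two x-running rails, running the full 1545 mm width of the frame in y; along x they sit between the end posts with a 125 mm gap after the −x posts and between neighbouring slats, leaving 132 mm before the +x posts.


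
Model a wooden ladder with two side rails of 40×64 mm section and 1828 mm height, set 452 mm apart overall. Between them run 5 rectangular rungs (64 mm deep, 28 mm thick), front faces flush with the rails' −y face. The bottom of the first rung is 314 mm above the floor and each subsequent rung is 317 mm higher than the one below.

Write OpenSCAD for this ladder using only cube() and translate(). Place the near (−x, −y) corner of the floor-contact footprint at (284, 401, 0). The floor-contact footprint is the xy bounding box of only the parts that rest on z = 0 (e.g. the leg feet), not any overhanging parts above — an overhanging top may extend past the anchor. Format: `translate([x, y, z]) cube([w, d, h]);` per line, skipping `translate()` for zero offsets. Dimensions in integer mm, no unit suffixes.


// rung span = 452 - 2*40 = 372
// rung[k] z = 314 + k*317
translate([284, 401, 0]) cube([40, 64, 1828]);
translate([696, 401, 0]) cube([40, 64, 1828]);
translate([324, 401, 314]) cube([372, 64, 28]);
translate([324, 401, 631]) cube([372, 64, 28]);
translate([324, 401, 948]) cube([372, 64, 28]);
translate([324, 401, 1265]) cube([372, 64, 28]);
translate([324, 401, 1582]) cube([372, 64, 28]);


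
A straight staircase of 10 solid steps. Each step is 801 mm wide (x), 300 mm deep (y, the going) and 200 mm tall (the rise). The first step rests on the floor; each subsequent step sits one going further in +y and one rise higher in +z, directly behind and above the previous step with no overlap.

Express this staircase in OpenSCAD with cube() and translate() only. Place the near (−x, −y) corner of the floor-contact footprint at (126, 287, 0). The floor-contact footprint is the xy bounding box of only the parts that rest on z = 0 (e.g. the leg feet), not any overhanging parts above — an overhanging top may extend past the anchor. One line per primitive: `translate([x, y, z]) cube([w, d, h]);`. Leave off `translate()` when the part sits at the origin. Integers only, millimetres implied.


translate([126, 287, 0]) cube([801, 300, 200]);
translate([126, 587, 200]) cube([801, 300, 200]);
translate([126, 887, 400]) cube([801, 300, 200]);
translate([126, 1187, 600]) cube([801, 300, 200]);
translate([126, 1487, 800]) cube([801, 300, 200]);
translate([126, 1787, 1000]) cube([801, 300, 200]);
translate([126, 2087, 1200]) cube([801, 300, 200]);
translate([126, 2387, 1400]) cube([801, 300, 200]);
translate([126, 2687, 1600]) cube([801, 300, 200]);
translate([126, 2987, 1800]) cube([801, 300, 200]);


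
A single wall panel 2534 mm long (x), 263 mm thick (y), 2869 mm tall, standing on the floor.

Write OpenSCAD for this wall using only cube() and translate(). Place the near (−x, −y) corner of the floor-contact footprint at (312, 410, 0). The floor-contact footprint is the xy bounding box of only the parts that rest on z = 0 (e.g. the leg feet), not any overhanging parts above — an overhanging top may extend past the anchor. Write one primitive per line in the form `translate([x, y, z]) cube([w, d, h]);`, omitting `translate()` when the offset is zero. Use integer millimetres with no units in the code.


translate([312, 410, 0]) cube([2534, 263, 2869]);


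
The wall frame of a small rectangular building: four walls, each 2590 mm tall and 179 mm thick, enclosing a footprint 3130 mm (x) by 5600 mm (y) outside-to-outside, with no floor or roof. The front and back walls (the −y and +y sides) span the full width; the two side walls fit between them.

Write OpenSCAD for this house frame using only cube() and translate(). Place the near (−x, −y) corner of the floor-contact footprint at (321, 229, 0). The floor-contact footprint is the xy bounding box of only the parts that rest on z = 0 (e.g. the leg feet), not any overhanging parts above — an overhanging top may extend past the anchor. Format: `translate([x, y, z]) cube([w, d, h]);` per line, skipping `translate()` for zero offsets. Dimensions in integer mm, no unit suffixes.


translate([321, 229, 0]) cube([3130, 179, 2590]);
translate([321, 5650, 0]) cube([3130, 179, 2590]);
translate([321, 408, 0]) cube([179, 5242, 2590]);
translate([3272, 408, 0]) cube([179, 5242, 2590]);


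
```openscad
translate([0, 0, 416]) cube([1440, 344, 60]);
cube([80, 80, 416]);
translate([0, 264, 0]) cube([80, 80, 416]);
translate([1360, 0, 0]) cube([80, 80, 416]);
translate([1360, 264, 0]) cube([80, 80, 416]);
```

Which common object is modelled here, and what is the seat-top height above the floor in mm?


A bench. The seat-top height is 476 mm.

A long slab on four corner posts — a bench. The slab sits at z = 416 with thickness 60, so the top is 416 + 60 = 476 mm.


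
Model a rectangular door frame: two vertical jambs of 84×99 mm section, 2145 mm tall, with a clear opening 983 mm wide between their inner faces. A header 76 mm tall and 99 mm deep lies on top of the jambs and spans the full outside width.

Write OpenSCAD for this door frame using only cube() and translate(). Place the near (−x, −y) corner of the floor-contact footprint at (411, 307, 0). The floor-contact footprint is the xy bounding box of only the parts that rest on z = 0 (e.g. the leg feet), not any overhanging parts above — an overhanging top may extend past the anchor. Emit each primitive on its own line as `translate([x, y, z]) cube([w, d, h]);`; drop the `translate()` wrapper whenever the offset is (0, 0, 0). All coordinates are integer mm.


translate([411, 307, 0]) cube([84, 99, 2145]);
translate([1478, 307, 0]) cube([84, 99, 2145]);
translate([411, 307, 2145]) cube([1151, 99, 76]);


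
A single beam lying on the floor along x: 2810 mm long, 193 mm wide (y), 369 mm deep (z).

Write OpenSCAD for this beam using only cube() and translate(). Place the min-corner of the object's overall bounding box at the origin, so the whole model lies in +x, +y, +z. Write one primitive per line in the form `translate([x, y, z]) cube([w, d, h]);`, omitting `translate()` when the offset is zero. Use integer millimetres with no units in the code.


cube([2810, 193, 369]);


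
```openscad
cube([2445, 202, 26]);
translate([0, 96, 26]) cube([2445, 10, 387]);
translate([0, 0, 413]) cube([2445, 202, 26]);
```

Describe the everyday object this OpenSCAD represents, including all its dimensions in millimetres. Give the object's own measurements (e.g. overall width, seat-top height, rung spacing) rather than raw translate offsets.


An I-beam lying along x, 2445 mm long. Overall section height 439 mm. Two flanges 202 mm wide (y) and 26 mm thick, one on the floor and one at the top; a web 10 mm thick runs between them, centred on the flange width.


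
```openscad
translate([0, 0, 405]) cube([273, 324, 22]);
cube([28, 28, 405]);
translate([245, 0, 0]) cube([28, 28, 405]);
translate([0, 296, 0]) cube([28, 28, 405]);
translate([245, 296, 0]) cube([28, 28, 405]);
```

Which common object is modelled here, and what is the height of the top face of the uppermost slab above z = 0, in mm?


A stool. The seat height is 427 mm.

A 273×324×22 slab at z = 405 on four corner posts — a stool. The seat top is 405 + 22 = 427 mm.


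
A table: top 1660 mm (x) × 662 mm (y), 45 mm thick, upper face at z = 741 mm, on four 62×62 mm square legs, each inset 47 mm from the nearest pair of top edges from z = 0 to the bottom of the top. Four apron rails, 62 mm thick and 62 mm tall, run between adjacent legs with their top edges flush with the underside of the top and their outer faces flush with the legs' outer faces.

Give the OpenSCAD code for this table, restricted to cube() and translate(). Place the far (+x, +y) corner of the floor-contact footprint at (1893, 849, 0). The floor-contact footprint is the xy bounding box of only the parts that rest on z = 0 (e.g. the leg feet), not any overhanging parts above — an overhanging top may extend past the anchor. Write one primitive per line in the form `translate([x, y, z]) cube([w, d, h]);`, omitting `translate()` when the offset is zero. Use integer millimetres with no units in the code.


// leg_h = 741 - 45 = 696
// apron z = 696 - 62 = 634
translate([280, 234, 696]) cube([1660, 662, 45]);
translate([327, 281, 0]) cube([62, 62, 696]);
translate([1831, 281, 0]) cube([62, 62, 696]);
translate([327, 787, 0]) cube([62, 62, 696]);
translate([1831, 787, 0]) cube([62, 62, 696]);
translate([389, 281, 634]) cube([1442, 62, 62]);
translate([389, 787, 634]) cube([1442, 62, 62]);
translate([327, 343, 634]) cube([62, 444, 62]);
translate([1831, 343, 634]) cube([62, 444, 62]);
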